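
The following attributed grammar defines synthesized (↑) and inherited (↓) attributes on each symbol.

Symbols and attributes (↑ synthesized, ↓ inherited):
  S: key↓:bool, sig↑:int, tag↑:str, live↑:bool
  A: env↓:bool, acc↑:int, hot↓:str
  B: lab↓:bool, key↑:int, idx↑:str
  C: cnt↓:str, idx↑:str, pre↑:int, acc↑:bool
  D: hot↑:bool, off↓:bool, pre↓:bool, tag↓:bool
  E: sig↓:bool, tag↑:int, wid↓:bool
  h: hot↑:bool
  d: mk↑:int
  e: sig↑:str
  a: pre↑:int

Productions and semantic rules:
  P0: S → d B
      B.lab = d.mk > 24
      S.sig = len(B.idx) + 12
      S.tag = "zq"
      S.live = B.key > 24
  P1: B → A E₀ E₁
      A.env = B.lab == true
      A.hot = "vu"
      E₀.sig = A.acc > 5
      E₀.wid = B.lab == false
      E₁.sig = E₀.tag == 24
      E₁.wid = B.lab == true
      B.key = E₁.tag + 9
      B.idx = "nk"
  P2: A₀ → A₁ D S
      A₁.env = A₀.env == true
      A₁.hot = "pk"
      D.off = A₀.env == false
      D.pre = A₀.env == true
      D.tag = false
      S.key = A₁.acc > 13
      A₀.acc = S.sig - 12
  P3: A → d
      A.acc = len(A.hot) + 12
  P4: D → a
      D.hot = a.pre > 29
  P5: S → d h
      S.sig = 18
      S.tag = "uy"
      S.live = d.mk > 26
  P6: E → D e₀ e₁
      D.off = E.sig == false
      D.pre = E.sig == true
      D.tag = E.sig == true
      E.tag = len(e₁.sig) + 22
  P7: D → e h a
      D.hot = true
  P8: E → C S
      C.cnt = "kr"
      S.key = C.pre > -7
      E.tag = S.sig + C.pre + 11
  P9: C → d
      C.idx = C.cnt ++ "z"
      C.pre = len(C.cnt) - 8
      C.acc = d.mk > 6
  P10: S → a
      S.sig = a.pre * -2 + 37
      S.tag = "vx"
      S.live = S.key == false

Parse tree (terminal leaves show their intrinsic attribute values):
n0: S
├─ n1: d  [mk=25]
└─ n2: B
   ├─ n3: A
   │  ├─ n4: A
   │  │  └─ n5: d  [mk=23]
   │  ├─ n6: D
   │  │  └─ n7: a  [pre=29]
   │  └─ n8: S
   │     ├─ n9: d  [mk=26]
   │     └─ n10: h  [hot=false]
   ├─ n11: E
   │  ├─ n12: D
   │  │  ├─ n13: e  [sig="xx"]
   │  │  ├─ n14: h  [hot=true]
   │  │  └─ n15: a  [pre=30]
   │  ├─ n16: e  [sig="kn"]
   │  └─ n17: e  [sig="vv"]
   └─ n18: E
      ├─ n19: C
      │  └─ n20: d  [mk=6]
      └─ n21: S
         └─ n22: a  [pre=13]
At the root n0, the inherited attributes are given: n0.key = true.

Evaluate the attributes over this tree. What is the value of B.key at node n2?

25

1. n0.key = true  [given at root]
2. n1.mk = 25  [terminal]
3. n2.lab = true  [d.mk > 24]
4. n3.env = true  [B.lab == true]
5. n3.hot = "vu"  ["vu"]
6. n4.env = true  [A₀.env == true]
7. n4.hot = "pk"  ["pk"]
8. n5.mk = 23  [terminal]
9. n4.acc = 14  [len(A.hot) + 12]
10. n6.off = false  [A₀.env == false]
11. n6.pre = true  [A₀.env == true]
12. n6.tag = false  [false]
13. n7.pre = 29  [terminal]
14. n6.hot = false  [a.pre > 29]
15. n8.key = true  [A₁.acc > 13]
16. n9.mk = 26  [terminal]
17. n10.hot = false  [terminal]
18. n8.sig = 18  [18]
19. n8.tag = "uy"  ["uy"]
20. n8.live = false  [d.mk > 26]
21. n3.acc = 6  [S.sig - 12]
22. n11.sig = true  [A.acc > 5]
23. n11.wid = false  [B.lab == false]
24. n12.off = false  [E.sig == false]
25. n12.pre = true  [E.sig == true]
26. n12.tag = true  [E.sig == true]
27. n13.sig = "xx"  [terminal]
28. n14.hot = true  [terminal]
29. n15.pre = 30  [terminal]
30. n12.hot = true  [true]
31. n16.sig = "kn"  [terminal]
32. n17.sig = "vv"  [terminal]
33. n11.tag = 24  [len(e₁.sig) + 22]
34. n18.sig = true  [E₀.tag == 24]
35. n18.wid = true  [B.lab == true]
36. n19.cnt = "kr"  ["kr"]
37. n20.mk = 6  [terminal]
38. n19.idx = "krz"  [C.cnt ++ "z"]
39. n19.pre = -6  [len(C.cnt) - 8]
40. n19.acc = false  [d.mk > 6]
41. n21.key = true  [C.pre > -7]
42. n22.pre = 13  [terminal]
43. n21.sig = 11  [a.pre * -2 + 37]
44. n21.tag = "vx"  ["vx"]
45. n21.live = false  [S.key == false]
46. n18.tag = 16  [S.sig + C.pre + 11]
47. n2.key = 25  [E₁.tag + 9]
48. n2.idx = "nk"  ["nk"]
49. n0.sig = 14  [len(B.idx) + 12]
50. n0.tag = "zq"  ["zq"]
51. n0.live = true  [B.key > 24]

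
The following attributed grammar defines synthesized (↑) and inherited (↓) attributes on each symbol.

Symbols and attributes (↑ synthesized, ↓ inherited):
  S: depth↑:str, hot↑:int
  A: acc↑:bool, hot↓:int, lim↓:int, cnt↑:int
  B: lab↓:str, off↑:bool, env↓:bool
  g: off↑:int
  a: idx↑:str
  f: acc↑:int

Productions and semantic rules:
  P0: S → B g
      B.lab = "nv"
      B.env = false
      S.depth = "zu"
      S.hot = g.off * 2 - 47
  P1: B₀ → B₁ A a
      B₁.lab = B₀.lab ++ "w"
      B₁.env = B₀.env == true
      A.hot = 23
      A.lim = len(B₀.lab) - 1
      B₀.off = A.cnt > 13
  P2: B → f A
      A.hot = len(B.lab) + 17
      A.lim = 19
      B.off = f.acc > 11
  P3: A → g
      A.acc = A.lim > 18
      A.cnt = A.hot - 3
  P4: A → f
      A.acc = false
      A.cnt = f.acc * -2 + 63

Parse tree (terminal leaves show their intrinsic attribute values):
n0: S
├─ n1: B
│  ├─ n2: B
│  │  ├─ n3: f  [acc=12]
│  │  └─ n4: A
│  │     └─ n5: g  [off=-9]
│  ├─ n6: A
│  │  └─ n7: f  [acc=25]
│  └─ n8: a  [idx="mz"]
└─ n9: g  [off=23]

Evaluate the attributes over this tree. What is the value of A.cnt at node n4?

17

1. n1.lab = "nv"  ["nv"]
2. n1.env = false  [false]
3. n2.lab = "nvw"  [B₀.lab ++ "w"]
4. n2.env = false  [B₀.env == true]
5. n3.acc = 12  [terminal]
6. n4.hot = 20  [len(B.lab) + 17]
7. n4.lim = 19  [19]
8. n5.off = -9  [terminal]
9. n4.acc = true  [A.lim > 18]
10. n4.cnt = 17  [A.hot - 3]
11. n2.off = true  [f.acc > 11]
12. n6.hot = 23  [23]
13. n6.lim = 1  [len(B₀.lab) - 1]
14. n7.acc = 25  [terminal]
15. n6.acc = false  [false]
16. n6.cnt = 13  [f.acc * -2 + 63]
17. n8.idx = "mz"  [terminal]
18. n1.off = false  [A.cnt > 13]
19. n9.off = 23  [terminal]
20. n0.depth = "zu"  ["zu"]
21. n0.hot = -1  [g.off * 2 - 47]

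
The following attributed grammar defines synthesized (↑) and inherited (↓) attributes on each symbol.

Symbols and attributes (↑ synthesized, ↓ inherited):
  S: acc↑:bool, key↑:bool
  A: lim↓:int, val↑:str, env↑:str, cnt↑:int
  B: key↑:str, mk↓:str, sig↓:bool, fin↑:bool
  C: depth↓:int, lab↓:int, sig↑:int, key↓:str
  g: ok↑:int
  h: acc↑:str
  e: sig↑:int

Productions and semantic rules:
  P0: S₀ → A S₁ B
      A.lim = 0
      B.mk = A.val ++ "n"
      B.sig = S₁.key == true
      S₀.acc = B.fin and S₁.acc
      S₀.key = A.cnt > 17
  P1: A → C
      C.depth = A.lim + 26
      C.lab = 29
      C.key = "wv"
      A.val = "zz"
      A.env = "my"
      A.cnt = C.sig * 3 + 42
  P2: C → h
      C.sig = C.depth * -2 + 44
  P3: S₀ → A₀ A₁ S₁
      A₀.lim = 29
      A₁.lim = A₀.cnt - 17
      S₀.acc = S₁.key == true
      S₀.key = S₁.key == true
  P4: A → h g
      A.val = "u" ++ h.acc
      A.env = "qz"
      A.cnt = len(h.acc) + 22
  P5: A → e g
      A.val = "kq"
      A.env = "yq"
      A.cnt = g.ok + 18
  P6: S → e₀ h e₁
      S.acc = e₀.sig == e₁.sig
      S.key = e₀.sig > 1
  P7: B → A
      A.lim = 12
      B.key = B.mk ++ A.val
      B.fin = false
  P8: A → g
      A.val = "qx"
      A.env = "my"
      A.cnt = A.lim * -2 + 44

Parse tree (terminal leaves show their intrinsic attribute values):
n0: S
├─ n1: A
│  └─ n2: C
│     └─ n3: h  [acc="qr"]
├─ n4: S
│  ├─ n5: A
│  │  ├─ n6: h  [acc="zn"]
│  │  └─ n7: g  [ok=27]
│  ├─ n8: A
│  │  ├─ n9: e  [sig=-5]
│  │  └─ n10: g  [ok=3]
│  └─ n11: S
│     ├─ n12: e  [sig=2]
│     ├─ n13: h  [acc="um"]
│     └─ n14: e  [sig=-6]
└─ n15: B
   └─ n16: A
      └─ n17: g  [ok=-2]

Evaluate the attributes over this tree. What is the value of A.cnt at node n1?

18

1. n1.lim = 0  [0]
2. n2.depth = 26  [A.lim + 26]
3. n2.lab = 29  [29]
4. n2.key = "wv"  ["wv"]
5. n3.acc = "qr"  [terminal]
6. n2.sig = -8  [C.depth * -2 + 44]
7. n1.val = "zz"  ["zz"]
8. n1.env = "my"  ["my"]
9. n1.cnt = 18  [C.sig * 3 + 42]
10. n5.lim = 29  [29]
11. n6.acc = "zn"  [terminal]
12. n7.ok = 27  [terminal]
13. n5.val = "uzn"  ["u" ++ h.acc]
14. n5.env = "qz"  ["qz"]
15. n5.cnt = 24  [len(h.acc) + 22]
16. n8.lim = 7  [A₀.cnt - 17]
17. n9.sig = -5  [terminal]
18. n10.ok = 3  [terminal]
19. n8.val = "kq"  ["kq"]
20. n8.env = "yq"  ["yq"]
21. n8.cnt = 21  [g.ok + 18]
22. n12.sig = 2  [terminal]
23. n13.acc = "um"  [terminal]
24. n14.sig = -6  [terminal]
25. n11.acc = false  [e₀.sig == e₁.sig]
26. n11.key = true  [e₀.sig > 1]
27. n4.acc = true  [S₁.key == true]
28. n4.key = true  [S₁.key == true]
29. n15.mk = "zzn"  [A.val ++ "n"]
30. n15.sig = true  [S₁.key == true]
31. n16.lim = 12  [12]
32. n17.ok = -2  [terminal]
33. n16.val = "qx"  ["qx"]
34. n16.env = "my"  ["my"]
35. n16.cnt = 20  [A.lim * -2 + 44]
36. n15.key = "zznqx"  [B.mk ++ A.val]
37. n15.fin = false  [false]
38. n0.acc = false  [B.fin and S₁.acc]
39. n0.key = true  [A.cnt > 17]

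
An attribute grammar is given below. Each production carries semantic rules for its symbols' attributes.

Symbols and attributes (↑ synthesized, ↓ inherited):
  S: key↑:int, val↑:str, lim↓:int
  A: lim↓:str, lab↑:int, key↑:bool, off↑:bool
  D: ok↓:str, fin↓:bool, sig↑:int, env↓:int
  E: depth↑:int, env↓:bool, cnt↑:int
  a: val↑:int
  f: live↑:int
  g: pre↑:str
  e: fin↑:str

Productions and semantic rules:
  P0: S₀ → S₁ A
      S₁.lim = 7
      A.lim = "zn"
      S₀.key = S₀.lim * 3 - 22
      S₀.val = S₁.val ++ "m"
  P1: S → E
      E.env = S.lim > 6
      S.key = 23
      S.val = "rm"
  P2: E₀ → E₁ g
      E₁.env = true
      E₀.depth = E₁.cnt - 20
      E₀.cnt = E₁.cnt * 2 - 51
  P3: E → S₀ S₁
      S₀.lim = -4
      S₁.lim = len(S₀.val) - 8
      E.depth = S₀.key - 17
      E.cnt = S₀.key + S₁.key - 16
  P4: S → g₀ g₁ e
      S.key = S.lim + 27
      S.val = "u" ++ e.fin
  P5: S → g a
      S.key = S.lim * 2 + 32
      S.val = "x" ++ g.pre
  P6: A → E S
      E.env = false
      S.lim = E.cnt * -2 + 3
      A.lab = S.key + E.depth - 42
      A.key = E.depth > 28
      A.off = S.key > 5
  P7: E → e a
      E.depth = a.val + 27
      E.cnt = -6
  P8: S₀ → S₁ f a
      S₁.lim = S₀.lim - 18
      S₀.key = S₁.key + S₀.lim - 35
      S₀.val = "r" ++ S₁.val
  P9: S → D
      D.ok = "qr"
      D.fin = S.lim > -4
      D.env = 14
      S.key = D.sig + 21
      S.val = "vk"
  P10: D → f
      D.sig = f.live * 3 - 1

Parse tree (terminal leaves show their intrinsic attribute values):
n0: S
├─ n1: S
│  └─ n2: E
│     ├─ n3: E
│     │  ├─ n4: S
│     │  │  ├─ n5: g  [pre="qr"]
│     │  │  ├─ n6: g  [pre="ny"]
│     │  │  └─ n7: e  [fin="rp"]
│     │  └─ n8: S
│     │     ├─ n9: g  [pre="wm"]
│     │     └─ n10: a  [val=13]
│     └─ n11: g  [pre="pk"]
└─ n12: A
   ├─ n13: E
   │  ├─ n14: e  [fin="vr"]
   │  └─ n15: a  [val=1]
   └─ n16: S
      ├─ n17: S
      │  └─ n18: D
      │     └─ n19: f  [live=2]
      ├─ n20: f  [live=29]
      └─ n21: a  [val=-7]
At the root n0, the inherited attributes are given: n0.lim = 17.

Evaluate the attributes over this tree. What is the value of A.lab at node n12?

1. n0.lim = 17  [given at root]
2. n1.lim = 7  [7]
3. n2.env = true  [S.lim > 6]
4. n3.env = true  [true]
5. n4.lim = -4  [-4]
6. n5.pre = "qr"  [terminal]
7. n6.pre = "ny"  [terminal]
8. n7.fin = "rp"  [terminal]
9. n4.key = 23  [S.lim + 27]
10. n4.val = "urp"  ["u" ++ e.fin]
11. n8.lim = -5  [len(S₀.val) - 8]
12. n9.pre = "wm"  [terminal]
13. n10.val = 13  [terminal]
14. n8.key = 22  [S.lim * 2 + 32]
15. n8.val = "xwm"  ["x" ++ g.pre]
16. n3.depth = 6  [S₀.key - 17]
17. n3.cnt = 29  [S₀.key + S₁.key - 16]
18. n11.pre = "pk"  [terminal]
19. n2.depth = 9  [E₁.cnt - 20]
20. n2.cnt = 7  [E₁.cnt * 2 - 51]
21. n1.key = 23  [23]
22. n1.val = "rm"  ["rm"]
23. n12.lim = "zn"  ["zn"]
24. n13.env = false  [false]
25. n14.fin = "vr"  [terminal]
26. n15.val = 1  [terminal]
27. n13.depth = 28  [a.val + 27]
28. n13.cnt = -6  [-6]
29. n16.lim = 15  [E.cnt * -2 + 3]
30. n17.lim = -3  [S₀.lim - 18]
31. n18.ok = "qr"  ["qr"]
32. n18.fin = true  [S.lim > -4]
33. n18.env = 14  [14]
34. n19.live = 2  [terminal]
35. n18.sig = 5  [f.live * 3 - 1]
36. n17.key = 26  [D.sig + 21]
37. n17.val = "vk"  ["vk"]
38. n20.live = 29  [terminal]
39. n21.val = -7  [terminal]
40. n16.key = 6  [S₁.key + S₀.lim - 35]
41. n16.val = "rvk"  ["r" ++ S₁.val]
42. n12.lab = -8  [S.key + E.depth - 42]
43. n12.key = false  [E.depth > 28]
44. n12.off = true  [S.key > 5]
45. n0.key = 29  [S₀.lim * 3 - 22]
46. n0.val = "rmm"  [S₁.val ++ "m"]

-8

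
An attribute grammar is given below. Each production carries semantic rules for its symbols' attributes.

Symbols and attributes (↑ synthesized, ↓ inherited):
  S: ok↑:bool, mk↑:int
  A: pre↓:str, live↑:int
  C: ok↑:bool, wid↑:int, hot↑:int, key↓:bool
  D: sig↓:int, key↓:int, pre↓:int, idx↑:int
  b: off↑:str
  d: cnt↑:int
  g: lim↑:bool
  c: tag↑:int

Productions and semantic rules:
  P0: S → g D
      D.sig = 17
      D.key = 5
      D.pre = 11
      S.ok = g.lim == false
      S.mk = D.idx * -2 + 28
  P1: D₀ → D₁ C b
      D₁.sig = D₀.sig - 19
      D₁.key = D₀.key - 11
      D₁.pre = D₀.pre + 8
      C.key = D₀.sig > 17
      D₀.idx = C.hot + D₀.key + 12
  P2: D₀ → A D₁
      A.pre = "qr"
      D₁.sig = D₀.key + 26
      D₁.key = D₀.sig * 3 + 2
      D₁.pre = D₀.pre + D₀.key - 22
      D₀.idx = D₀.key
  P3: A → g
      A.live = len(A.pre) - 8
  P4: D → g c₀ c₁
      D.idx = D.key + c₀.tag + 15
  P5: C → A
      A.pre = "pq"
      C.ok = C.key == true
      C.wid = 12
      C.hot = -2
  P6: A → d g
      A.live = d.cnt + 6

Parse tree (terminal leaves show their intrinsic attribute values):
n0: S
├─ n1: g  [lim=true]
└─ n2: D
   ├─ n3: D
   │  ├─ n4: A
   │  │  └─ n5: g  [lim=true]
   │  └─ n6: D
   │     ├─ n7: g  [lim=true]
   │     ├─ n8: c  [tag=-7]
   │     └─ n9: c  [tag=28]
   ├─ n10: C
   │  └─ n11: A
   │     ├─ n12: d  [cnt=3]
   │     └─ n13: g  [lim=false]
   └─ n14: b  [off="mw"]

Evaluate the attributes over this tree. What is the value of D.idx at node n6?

4

1. n1.lim = true  [terminal]
2. n2.sig = 17  [17]
3. n2.key = 5  [5]
4. n2.pre = 11  [11]
5. n3.sig = -2  [D₀.sig - 19]
6. n3.key = -6  [D₀.key - 11]
7. n3.pre = 19  [D₀.pre + 8]
8. n4.pre = "qr"  ["qr"]
9. n5.lim = true  [terminal]
10. n4.live = -6  [len(A.pre) - 8]
11. n6.sig = 20  [D₀.key + 26]
12. n6.key = -4  [D₀.sig * 3 + 2]
13. n6.pre = -9  [D₀.pre + D₀.key - 22]
14. n7.lim = true  [terminal]
15. n8.tag = -7  [terminal]
16. n9.tag = 28  [terminal]
17. n6.idx = 4  [D.key + c₀.tag + 15]
18. n3.idx = -6  [D₀.key]
19. n10.key = false  [D₀.sig > 17]
20. n11.pre = "pq"  ["pq"]
21. n12.cnt = 3  [terminal]
22. n13.lim = false  [terminal]
23. n11.live = 9  [d.cnt + 6]
24. n10.ok = false  [C.key == true]
25. n10.wid = 12  [12]
26. n10.hot = -2  [-2]
27. n14.off = "mw"  [terminal]
28. n2.idx = 15  [C.hot + D₀.key + 12]
29. n0.ok = false  [g.lim == false]
30. n0.mk = -2  [D.idx * -2 + 28]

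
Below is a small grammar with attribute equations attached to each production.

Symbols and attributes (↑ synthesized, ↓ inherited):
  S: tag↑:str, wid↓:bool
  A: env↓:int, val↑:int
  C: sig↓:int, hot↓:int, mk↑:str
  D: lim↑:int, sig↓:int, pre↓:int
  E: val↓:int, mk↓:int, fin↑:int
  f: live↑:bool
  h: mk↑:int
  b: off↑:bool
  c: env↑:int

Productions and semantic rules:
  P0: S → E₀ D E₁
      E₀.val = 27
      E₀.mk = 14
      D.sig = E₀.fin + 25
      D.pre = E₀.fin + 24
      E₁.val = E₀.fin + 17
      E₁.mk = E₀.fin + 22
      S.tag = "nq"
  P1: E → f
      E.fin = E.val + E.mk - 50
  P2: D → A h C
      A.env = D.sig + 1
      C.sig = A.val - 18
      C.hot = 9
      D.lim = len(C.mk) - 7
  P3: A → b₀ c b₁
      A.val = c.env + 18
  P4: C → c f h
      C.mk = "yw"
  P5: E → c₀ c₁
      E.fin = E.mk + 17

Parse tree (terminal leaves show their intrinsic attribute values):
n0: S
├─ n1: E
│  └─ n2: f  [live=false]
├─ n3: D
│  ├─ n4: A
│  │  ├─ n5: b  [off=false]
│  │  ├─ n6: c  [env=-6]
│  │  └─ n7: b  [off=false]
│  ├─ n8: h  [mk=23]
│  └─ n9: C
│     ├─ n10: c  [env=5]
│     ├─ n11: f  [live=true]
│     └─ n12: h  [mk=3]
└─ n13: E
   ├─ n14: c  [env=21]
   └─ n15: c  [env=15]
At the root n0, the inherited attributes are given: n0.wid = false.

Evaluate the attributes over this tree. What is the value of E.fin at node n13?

1. n0.wid = false  [given at root]
2. n1.val = 27  [27]
3. n1.mk = 14  [14]
4. n2.live = false  [terminal]
5. n1.fin = -9  [E.val + E.mk - 50]
6. n3.sig = 16  [E₀.fin + 25]
7. n3.pre = 15  [E₀.fin + 24]
8. n4.env = 17  [D.sig + 1]
9. n5.off = false  [terminal]
10. n6.env = -6  [terminal]
11. n7.off = false  [terminal]
12. n4.val = 12  [c.env + 18]
13. n8.mk = 23  [terminal]
14. n9.sig = -6  [A.val - 18]
15. n9.hot = 9  [9]
16. n10.env = 5  [terminal]
17. n11.live = true  [terminal]
18. n12.mk = 3  [terminal]
19. n9.mk = "yw"  ["yw"]
20. n3.lim = -5  [len(C.mk) - 7]
21. n13.val = 8  [E₀.fin + 17]
22. n13.mk = 13  [E₀.fin + 22]
23. n14.env = 21  [terminal]
24. n15.env = 15  [terminal]
25. n13.fin = 30  [E.mk + 17]
26. n0.tag = "nq"  ["nq"]

30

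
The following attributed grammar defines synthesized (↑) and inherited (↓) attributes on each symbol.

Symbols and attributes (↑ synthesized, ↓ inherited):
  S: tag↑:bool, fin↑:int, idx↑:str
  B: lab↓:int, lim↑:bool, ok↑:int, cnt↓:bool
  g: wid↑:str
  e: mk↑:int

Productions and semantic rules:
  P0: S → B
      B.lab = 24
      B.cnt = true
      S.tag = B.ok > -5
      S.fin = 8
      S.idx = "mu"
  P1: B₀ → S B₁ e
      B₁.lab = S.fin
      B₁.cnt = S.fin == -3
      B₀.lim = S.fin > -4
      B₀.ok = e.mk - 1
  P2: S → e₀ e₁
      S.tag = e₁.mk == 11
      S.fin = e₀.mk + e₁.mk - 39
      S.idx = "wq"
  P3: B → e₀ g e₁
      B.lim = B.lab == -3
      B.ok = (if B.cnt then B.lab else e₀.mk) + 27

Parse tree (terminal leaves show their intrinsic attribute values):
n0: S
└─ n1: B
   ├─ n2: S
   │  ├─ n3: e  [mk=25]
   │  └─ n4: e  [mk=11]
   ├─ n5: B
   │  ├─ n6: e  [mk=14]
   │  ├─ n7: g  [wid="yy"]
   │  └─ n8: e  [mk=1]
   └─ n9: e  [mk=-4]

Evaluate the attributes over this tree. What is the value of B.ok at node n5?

1. n1.lab = 24  [24]
2. n1.cnt = true  [true]
3. n3.mk = 25  [terminal]
4. n4.mk = 11  [terminal]
5. n2.tag = true  [e₁.mk == 11]
6. n2.fin = -3  [e₀.mk + e₁.mk - 39]
7. n2.idx = "wq"  ["wq"]
8. n5.lab = -3  [S.fin]
9. n5.cnt = true  [S.fin == -3]
10. n6.mk = 14  [terminal]
11. n7.wid = "yy"  [terminal]
12. n8.mk = 1  [terminal]
13. n5.lim = true  [B.lab == -3]
14. n5.ok = 24  [(if B.cnt then B.lab else e₀.mk) + 27]
15. n9.mk = -4  [terminal]
16. n1.lim = true  [S.fin > -4]
17. n1.ok = -5  [e.mk - 1]
18. n0.tag = false  [B.ok > -5]
19. n0.fin = 8  [8]
20. n0.idx = "mu"  ["mu"]

24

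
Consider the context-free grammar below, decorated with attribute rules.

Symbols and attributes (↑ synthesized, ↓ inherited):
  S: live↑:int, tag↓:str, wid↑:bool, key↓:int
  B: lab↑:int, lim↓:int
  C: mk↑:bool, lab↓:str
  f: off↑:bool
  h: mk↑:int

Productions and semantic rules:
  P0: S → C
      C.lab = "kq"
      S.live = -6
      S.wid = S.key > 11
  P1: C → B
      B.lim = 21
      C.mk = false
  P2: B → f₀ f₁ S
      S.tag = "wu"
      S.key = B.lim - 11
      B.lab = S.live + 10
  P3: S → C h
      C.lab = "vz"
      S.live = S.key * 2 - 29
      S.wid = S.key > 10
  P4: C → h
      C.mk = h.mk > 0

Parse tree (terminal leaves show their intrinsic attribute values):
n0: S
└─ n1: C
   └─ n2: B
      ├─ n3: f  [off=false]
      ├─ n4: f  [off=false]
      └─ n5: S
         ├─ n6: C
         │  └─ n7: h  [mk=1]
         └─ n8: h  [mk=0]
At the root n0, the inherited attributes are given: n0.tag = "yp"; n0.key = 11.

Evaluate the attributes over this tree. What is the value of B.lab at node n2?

1. n0.tag = "yp"  [given at root]
2. n0.key = 11  [given at root]
3. n1.lab = "kq"  ["kq"]
4. n2.lim = 21  [21]
5. n3.off = false  [terminal]
6. n4.off = false  [terminal]
7. n5.tag = "wu"  ["wu"]
8. n5.key = 10  [B.lim - 11]
9. n6.lab = "vz"  ["vz"]
10. n7.mk = 1  [terminal]
11. n6.mk = true  [h.mk > 0]
12. n8.mk = 0  [terminal]
13. n5.live = -9  [S.key * 2 - 29]
14. n5.wid = false  [S.key > 10]
15. n2.lab = 1  [S.live + 10]
16. n1.mk = false  [false]
17. n0.live = -6  [-6]
18. n0.wid = false  [S.key > 11]

1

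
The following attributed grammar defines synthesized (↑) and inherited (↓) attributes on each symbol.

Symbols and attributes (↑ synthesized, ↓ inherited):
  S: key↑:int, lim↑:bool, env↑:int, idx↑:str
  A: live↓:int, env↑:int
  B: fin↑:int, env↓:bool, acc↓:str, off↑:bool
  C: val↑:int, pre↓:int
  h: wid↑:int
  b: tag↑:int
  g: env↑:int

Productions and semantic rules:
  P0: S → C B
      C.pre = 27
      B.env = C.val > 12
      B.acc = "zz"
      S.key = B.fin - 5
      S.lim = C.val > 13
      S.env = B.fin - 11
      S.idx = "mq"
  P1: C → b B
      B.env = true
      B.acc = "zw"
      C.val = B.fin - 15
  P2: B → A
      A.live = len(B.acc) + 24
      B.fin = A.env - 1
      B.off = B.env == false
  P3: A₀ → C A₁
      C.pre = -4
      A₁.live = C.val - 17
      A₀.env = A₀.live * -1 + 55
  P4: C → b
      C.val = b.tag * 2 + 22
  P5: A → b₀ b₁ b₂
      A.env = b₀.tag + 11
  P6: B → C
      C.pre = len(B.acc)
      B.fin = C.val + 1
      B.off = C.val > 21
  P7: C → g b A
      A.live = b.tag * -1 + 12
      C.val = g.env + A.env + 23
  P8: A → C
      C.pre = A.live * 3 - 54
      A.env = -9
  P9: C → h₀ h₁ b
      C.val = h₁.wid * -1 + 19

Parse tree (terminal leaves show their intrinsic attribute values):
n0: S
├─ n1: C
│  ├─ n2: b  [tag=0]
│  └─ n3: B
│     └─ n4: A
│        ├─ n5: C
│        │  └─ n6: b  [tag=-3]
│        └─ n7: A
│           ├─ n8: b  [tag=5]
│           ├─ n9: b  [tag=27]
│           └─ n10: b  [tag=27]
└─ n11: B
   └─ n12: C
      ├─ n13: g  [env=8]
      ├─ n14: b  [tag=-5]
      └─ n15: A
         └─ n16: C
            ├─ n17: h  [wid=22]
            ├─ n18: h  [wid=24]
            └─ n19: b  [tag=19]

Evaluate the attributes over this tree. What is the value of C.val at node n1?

13

1. n1.pre = 27  [27]
2. n2.tag = 0  [terminal]
3. n3.env = true  [true]
4. n3.acc = "zw"  ["zw"]
5. n4.live = 26  [len(B.acc) + 24]
6. n5.pre = -4  [-4]
7. n6.tag = -3  [terminal]
8. n5.val = 16  [b.tag * 2 + 22]
9. n7.live = -1  [C.val - 17]
10. n8.tag = 5  [terminal]
11. n9.tag = 27  [terminal]
12. n10.tag = 27  [terminal]
13. n7.env = 16  [b₀.tag + 11]
14. n4.env = 29  [A₀.live * -1 + 55]
15. n3.fin = 28  [A.env - 1]
16. n3.off = false  [B.env == false]
17. n1.val = 13  [B.fin - 15]
18. n11.env = true  [C.val > 12]
19. n11.acc = "zz"  ["zz"]
20. n12.pre = 2  [len(B.acc)]
21. n13.env = 8  [terminal]
22. n14.tag = -5  [terminal]
23. n15.live = 17  [b.tag * -1 + 12]
24. n16.pre = -3  [A.live * 3 - 54]
25. n17.wid = 22  [terminal]
26. n18.wid = 24  [terminal]
27. n19.tag = 19  [terminal]
28. n16.val = -5  [h₁.wid * -1 + 19]
29. n15.env = -9  [-9]
30. n12.val = 22  [g.env + A.env + 23]
31. n11.fin = 23  [C.val + 1]
32. n11.off = true  [C.val > 21]
33. n0.key = 18  [B.fin - 5]
34. n0.lim = false  [C.val > 13]
35. n0.env = 12  [B.fin - 11]
36. n0.idx = "mq"  ["mq"]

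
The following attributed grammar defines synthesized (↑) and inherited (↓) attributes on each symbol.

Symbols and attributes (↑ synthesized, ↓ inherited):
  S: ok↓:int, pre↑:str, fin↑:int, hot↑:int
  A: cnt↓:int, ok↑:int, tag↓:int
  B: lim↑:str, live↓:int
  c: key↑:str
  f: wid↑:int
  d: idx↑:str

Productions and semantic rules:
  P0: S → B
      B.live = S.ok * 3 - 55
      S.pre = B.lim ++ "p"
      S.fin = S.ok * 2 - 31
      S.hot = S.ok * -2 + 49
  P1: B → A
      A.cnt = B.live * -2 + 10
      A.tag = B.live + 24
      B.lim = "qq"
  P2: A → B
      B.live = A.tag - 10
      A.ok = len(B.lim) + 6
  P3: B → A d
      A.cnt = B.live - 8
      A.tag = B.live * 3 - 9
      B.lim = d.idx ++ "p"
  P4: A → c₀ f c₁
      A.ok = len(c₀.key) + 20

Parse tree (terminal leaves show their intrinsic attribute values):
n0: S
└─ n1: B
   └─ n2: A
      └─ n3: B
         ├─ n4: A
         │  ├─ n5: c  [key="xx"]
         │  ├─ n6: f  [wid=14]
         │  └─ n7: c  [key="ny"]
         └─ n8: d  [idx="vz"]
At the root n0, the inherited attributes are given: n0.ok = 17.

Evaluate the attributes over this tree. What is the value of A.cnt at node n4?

2

1. n0.ok = 17  [given at root]
2. n1.live = -4  [S.ok * 3 - 55]
3. n2.cnt = 18  [B.live * -2 + 10]
4. n2.tag = 20  [B.live + 24]
5. n3.live = 10  [A.tag - 10]
6. n4.cnt = 2  [B.live - 8]
7. n4.tag = 21  [B.live * 3 - 9]
8. n5.key = "xx"  [terminal]
9. n6.wid = 14  [terminal]
10. n7.key = "ny"  [terminal]
11. n4.ok = 22  [len(c₀.key) + 20]
12. n8.idx = "vz"  [terminal]
13. n3.lim = "vzp"  [d.idx ++ "p"]
14. n2.ok = 9  [len(B.lim) + 6]
15. n1.lim = "qq"  ["qq"]
16. n0.pre = "qqp"  [B.lim ++ "p"]
17. n0.fin = 3  [S.ok * 2 - 31]
18. n0.hot = 15  [S.ok * -2 + 49]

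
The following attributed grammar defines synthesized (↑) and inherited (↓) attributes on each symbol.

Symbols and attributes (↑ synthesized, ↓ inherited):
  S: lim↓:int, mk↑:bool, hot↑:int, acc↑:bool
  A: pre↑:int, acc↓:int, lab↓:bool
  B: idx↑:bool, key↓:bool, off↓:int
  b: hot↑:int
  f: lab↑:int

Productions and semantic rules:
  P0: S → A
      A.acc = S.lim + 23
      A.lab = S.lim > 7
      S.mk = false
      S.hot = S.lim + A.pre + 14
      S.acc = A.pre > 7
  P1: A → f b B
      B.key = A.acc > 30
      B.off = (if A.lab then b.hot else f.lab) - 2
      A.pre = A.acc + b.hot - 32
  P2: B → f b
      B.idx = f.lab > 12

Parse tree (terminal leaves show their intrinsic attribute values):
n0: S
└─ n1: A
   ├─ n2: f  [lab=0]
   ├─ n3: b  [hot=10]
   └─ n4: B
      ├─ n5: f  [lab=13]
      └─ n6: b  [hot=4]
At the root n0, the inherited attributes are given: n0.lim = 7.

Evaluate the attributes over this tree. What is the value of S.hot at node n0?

29

1. n0.lim = 7  [given at root]
2. n1.acc = 30  [S.lim + 23]
3. n1.lab = false  [S.lim > 7]
4. n2.lab = 0  [terminal]
5. n3.hot = 10  [terminal]
6. n4.key = false  [A.acc > 30]
7. n4.off = -2  [(if A.lab then b.hot else f.lab) - 2]
8. n5.lab = 13  [terminal]
9. n6.hot = 4  [terminal]
10. n4.idx = true  [f.lab > 12]
11. n1.pre = 8  [A.acc + b.hot - 32]
12. n0.mk = false  [false]
13. n0.hot = 29  [S.lim + A.pre + 14]
14. n0.acc = true  [A.pre > 7]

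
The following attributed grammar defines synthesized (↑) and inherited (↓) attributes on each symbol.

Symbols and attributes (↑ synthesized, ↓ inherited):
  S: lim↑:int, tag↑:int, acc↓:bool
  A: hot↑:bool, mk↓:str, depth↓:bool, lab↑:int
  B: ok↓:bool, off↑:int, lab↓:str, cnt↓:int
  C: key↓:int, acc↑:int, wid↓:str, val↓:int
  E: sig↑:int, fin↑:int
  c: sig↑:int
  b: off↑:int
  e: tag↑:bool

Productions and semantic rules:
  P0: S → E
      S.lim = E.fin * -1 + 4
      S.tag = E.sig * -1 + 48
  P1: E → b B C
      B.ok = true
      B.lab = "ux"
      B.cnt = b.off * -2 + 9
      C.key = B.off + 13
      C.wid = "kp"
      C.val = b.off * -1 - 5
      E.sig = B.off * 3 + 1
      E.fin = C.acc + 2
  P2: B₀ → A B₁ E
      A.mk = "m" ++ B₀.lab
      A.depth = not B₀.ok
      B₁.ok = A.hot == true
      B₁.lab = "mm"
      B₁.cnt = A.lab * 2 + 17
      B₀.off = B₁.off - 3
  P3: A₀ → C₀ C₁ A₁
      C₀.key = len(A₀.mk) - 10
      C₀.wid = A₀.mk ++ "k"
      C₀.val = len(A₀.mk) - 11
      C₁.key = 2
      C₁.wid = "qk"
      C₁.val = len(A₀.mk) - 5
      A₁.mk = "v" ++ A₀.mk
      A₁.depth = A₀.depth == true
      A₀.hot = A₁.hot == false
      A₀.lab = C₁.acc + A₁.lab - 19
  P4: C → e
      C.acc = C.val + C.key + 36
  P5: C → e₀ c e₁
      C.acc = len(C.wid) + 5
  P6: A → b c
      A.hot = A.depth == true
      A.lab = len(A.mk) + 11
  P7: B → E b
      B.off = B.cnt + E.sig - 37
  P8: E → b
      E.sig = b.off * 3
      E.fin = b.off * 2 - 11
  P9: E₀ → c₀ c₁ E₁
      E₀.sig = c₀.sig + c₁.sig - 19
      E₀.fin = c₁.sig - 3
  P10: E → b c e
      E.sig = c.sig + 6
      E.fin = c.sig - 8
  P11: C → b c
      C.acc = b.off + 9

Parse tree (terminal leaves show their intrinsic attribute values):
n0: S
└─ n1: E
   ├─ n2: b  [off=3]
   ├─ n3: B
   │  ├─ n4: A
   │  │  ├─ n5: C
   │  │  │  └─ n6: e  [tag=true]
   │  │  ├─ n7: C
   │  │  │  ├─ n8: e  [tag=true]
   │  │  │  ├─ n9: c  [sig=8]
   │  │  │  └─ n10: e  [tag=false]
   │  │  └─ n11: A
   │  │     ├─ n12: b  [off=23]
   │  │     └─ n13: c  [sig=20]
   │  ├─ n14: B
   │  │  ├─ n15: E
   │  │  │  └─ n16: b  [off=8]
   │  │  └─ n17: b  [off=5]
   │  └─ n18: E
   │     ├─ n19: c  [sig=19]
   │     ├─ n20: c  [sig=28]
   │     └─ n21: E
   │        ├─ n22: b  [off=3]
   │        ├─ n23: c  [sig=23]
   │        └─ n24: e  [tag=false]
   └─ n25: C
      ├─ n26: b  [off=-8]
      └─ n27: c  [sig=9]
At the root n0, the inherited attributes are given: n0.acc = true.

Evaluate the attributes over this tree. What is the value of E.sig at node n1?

22

1. n0.acc = true  [given at root]
2. n2.off = 3  [terminal]
3. n3.ok = true  [true]
4. n3.lab = "ux"  ["ux"]
5. n3.cnt = 3  [b.off * -2 + 9]
6. n4.mk = "mux"  ["m" ++ B₀.lab]
7. n4.depth = false  [not B₀.ok]
8. n5.key = -7  [len(A₀.mk) - 10]
9. n5.wid = "muxk"  [A₀.mk ++ "k"]
10. n5.val = -8  [len(A₀.mk) - 11]
11. n6.tag = true  [terminal]
12. n5.acc = 21  [C.val + C.key + 36]
13. n7.key = 2  [2]
14. n7.wid = "qk"  ["qk"]
15. n7.val = -2  [len(A₀.mk) - 5]
16. n8.tag = true  [terminal]
17. n9.sig = 8  [terminal]
18. n10.tag = false  [terminal]
19. n7.acc = 7  [len(C.wid) + 5]
20. n11.mk = "vmux"  ["v" ++ A₀.mk]
21. n11.depth = false  [A₀.depth == true]
22. n12.off = 23  [terminal]
23. n13.sig = 20  [terminal]
24. n11.hot = false  [A.depth == true]
25. n11.lab = 15  [len(A.mk) + 11]
26. n4.hot = true  [A₁.hot == false]
27. n4.lab = 3  [C₁.acc + A₁.lab - 19]
28. n14.ok = true  [A.hot == true]
29. n14.lab = "mm"  ["mm"]
30. n14.cnt = 23  [A.lab * 2 + 17]
31. n16.off = 8  [terminal]
32. n15.sig = 24  [b.off * 3]
33. n15.fin = 5  [b.off * 2 - 11]
34. n17.off = 5  [terminal]
35. n14.off = 10  [B.cnt + E.sig - 37]
36. n19.sig = 19  [terminal]
37. n20.sig = 28  [terminal]
38. n22.off = 3  [terminal]
39. n23.sig = 23  [terminal]
40. n24.tag = false  [terminal]
41. n21.sig = 29  [c.sig + 6]
42. n21.fin = 15  [c.sig - 8]
43. n18.sig = 28  [c₀.sig + c₁.sig - 19]
44. n18.fin = 25  [c₁.sig - 3]
45. n3.off = 7  [B₁.off - 3]
46. n25.key = 20  [B.off + 13]
47. n25.wid = "kp"  ["kp"]
48. n25.val = -8  [b.off * -1 - 5]
49. n26.off = -8  [terminal]
50. n27.sig = 9  [terminal]
51. n25.acc = 1  [b.off + 9]
52. n1.sig = 22  [B.off * 3 + 1]
53. n1.fin = 3  [C.acc + 2]
54. n0.lim = 1  [E.fin * -1 + 4]
55. n0.tag = 26  [E.sig * -1 + 48]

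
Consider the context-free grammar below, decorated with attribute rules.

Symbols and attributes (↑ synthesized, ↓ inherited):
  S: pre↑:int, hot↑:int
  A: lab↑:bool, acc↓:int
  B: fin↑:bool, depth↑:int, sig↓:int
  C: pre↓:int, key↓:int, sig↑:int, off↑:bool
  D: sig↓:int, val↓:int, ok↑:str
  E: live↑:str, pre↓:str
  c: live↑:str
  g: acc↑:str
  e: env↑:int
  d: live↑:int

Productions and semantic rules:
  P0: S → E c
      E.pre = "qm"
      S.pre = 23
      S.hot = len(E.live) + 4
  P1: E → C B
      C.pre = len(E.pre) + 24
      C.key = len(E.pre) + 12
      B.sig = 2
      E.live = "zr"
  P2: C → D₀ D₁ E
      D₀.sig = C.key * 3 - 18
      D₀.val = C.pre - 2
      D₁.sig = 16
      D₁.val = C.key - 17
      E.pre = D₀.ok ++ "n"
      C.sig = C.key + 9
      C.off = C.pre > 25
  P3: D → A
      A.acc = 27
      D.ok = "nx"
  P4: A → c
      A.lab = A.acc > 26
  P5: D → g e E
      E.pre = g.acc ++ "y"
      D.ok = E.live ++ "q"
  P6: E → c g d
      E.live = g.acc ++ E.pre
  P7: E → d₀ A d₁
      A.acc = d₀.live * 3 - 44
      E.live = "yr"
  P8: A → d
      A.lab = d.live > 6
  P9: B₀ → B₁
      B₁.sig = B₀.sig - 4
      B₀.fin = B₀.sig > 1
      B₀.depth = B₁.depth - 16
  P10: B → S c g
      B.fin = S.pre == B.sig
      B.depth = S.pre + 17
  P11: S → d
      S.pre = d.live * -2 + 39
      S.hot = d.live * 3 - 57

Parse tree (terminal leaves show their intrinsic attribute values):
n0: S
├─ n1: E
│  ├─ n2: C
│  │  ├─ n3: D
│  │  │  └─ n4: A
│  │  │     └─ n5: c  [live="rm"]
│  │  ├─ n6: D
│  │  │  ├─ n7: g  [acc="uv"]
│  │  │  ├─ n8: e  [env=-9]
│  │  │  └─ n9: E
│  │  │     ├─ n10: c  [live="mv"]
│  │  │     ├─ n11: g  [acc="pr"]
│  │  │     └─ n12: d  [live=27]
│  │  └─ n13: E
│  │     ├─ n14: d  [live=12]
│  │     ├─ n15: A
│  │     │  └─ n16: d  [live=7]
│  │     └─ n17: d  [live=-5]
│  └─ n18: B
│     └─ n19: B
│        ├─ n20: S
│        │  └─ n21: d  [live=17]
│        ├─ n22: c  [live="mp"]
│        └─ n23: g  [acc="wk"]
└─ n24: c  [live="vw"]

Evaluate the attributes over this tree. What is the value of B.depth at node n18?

6

1. n1.pre = "qm"  ["qm"]
2. n2.pre = 26  [len(E.pre) + 24]
3. n2.key = 14  [len(E.pre) + 12]
4. n3.sig = 24  [C.key * 3 - 18]
5. n3.val = 24  [C.pre - 2]
6. n4.acc = 27  [27]
7. n5.live = "rm"  [terminal]
8. n4.lab = true  [A.acc > 26]
9. n3.ok = "nx"  ["nx"]
10. n6.sig = 16  [16]
11. n6.val = -3  [C.key - 17]
12. n7.acc = "uv"  [terminal]
13. n8.env = -9  [terminal]
14. n9.pre = "uvy"  [g.acc ++ "y"]
15. n10.live = "mv"  [terminal]
16. n11.acc = "pr"  [terminal]
17. n12.live = 27  [terminal]
18. n9.live = "pruvy"  [g.acc ++ E.pre]
19. n6.ok = "pruvyq"  [E.live ++ "q"]
20. n13.pre = "nxn"  [D₀.ok ++ "n"]
21. n14.live = 12  [terminal]
22. n15.acc = -8  [d₀.live * 3 - 44]
23. n16.live = 7  [terminal]
24. n15.lab = true  [d.live > 6]
25. n17.live = -5  [terminal]
26. n13.live = "yr"  ["yr"]
27. n2.sig = 23  [C.key + 9]
28. n2.off = true  [C.pre > 25]
29. n18.sig = 2  [2]
30. n19.sig = -2  [B₀.sig - 4]
31. n21.live = 17  [terminal]
32. n20.pre = 5  [d.live * -2 + 39]
33. n20.hot = -6  [d.live * 3 - 57]
34. n22.live = "mp"  [terminal]
35. n23.acc = "wk"  [terminal]
36. n19.fin = false  [S.pre == B.sig]
37. n19.depth = 22  [S.pre + 17]
38. n18.fin = true  [B₀.sig > 1]
39. n18.depth = 6  [B₁.depth - 16]
40. n1.live = "zr"  ["zr"]
41. n24.live = "vw"  [terminal]
42. n0.pre = 23  [23]
43. n0.hot = 6  [len(E.live) + 4]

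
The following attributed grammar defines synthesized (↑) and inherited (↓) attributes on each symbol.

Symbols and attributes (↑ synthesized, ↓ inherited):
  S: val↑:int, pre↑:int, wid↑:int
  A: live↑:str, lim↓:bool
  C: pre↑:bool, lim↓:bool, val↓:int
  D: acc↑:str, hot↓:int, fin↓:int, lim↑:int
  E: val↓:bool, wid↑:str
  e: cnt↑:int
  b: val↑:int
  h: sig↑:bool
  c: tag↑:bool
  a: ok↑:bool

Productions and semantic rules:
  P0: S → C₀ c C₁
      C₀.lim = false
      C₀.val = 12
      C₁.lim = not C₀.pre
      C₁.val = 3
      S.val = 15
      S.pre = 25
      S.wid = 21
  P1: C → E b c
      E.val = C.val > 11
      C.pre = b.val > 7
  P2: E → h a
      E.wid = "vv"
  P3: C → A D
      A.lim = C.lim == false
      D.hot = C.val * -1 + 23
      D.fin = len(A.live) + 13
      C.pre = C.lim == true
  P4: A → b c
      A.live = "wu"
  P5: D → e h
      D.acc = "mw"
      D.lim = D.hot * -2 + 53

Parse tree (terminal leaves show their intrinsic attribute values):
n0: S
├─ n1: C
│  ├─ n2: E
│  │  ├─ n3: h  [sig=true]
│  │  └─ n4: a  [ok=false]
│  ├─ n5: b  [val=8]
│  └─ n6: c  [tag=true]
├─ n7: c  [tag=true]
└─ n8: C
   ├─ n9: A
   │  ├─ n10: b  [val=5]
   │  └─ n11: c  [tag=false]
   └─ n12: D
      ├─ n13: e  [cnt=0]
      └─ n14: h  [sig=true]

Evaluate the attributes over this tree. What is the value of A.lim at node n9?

1. n1.lim = false  [false]
2. n1.val = 12  [12]
3. n2.val = true  [C.val > 11]
4. n3.sig = true  [terminal]
5. n4.ok = false  [terminal]
6. n2.wid = "vv"  ["vv"]
7. n5.val = 8  [terminal]
8. n6.tag = true  [terminal]
9. n1.pre = true  [b.val > 7]
10. n7.tag = true  [terminal]
11. n8.lim = false  [not C₀.pre]
12. n8.val = 3  [3]
13. n9.lim = true  [C.lim == false]
14. n10.val = 5  [terminal]
15. n11.tag = false  [terminal]
16. n9.live = "wu"  ["wu"]
17. n12.hot = 20  [C.val * -1 + 23]
18. n12.fin = 15  [len(A.live) + 13]
19. n13.cnt = 0  [terminal]
20. n14.sig = true  [terminal]
21. n12.acc = "mw"  ["mw"]
22. n12.lim = 13  [D.hot * -2 + 53]
23. n8.pre = false  [C.lim == true]
24. n0.val = 15  [15]
25. n0.pre = 25  [25]
26. n0.wid = 21  [21]

true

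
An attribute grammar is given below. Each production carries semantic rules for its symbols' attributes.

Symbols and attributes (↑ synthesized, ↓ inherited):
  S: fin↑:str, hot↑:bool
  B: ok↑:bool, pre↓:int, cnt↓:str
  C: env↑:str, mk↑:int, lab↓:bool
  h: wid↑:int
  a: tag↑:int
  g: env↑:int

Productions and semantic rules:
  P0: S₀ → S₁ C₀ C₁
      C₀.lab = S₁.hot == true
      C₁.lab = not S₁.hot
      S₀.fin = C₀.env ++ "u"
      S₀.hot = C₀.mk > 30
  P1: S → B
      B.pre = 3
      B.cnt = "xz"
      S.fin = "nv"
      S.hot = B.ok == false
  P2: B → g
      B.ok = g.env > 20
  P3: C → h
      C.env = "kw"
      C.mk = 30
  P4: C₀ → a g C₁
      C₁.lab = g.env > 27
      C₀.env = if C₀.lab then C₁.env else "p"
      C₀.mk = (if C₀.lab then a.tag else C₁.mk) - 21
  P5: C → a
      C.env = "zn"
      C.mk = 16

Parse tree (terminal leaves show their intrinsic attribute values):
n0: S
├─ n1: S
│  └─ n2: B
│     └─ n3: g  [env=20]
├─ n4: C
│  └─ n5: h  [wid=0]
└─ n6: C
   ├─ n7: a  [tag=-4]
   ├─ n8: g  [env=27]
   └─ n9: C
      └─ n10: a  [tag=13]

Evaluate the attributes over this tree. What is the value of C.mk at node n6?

1. n2.pre = 3  [3]
2. n2.cnt = "xz"  ["xz"]
3. n3.env = 20  [terminal]
4. n2.ok = false  [g.env > 20]
5. n1.fin = "nv"  ["nv"]
6. n1.hot = true  [B.ok == false]
7. n4.lab = true  [S₁.hot == true]
8. n5.wid = 0  [terminal]
9. n4.env = "kw"  ["kw"]
10. n4.mk = 30  [30]
11. n6.lab = false  [not S₁.hot]
12. n7.tag = -4  [terminal]
13. n8.env = 27  [terminal]
14. n9.lab = false  [g.env > 27]
15. n10.tag = 13  [terminal]
16. n9.env = "zn"  ["zn"]
17. n9.mk = 16  [16]
18. n6.env = "p"  [if C₀.lab then C₁.env else "p"]
19. n6.mk = -5  [(if C₀.lab then a.tag else C₁.mk) - 21]
20. n0.fin = "kwu"  [C₀.env ++ "u"]
21. n0.hot = false  [C₀.mk > 30]

-5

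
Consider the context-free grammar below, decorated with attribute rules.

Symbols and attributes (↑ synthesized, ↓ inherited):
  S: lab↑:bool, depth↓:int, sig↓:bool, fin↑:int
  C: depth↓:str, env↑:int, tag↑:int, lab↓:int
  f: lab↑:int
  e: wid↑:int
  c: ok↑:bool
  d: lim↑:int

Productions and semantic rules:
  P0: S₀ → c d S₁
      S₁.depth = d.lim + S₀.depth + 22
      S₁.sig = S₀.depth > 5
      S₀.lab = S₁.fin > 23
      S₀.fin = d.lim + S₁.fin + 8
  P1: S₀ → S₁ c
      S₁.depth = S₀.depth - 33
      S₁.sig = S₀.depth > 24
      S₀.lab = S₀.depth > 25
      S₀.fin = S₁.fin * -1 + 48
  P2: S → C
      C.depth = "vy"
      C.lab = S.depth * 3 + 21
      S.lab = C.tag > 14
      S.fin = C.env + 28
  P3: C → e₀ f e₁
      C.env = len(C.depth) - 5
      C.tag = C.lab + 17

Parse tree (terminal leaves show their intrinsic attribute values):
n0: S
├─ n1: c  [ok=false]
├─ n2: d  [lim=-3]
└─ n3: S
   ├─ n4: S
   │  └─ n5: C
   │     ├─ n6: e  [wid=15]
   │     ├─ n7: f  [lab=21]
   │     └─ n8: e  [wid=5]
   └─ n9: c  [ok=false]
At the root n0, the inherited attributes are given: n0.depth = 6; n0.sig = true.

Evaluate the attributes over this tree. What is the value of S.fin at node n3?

1. n0.depth = 6  [given at root]
2. n0.sig = true  [given at root]
3. n1.ok = false  [terminal]
4. n2.lim = -3  [terminal]
5. n3.depth = 25  [d.lim + S₀.depth + 22]
6. n3.sig = true  [S₀.depth > 5]
7. n4.depth = -8  [S₀.depth - 33]
8. n4.sig = true  [S₀.depth > 24]
9. n5.depth = "vy"  ["vy"]
10. n5.lab = -3  [S.depth * 3 + 21]
11. n6.wid = 15  [terminal]
12. n7.lab = 21  [terminal]
13. n8.wid = 5  [terminal]
14. n5.env = -3  [len(C.depth) - 5]
15. n5.tag = 14  [C.lab + 17]
16. n4.lab = false  [C.tag > 14]
17. n4.fin = 25  [C.env + 28]
18. n9.ok = false  [terminal]
19. n3.lab = false  [S₀.depth > 25]
20. n3.fin = 23  [S₁.fin * -1 + 48]
21. n0.lab = false  [S₁.fin > 23]
22. n0.fin = 28  [d.lim + S₁.fin + 8]

23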